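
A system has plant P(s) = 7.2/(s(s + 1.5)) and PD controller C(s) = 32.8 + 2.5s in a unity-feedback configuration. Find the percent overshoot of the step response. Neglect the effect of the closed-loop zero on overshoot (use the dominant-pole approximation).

7.59%

Forward path: (32.8 + 2.5s)·7.2/(s(s+1.5)). The closed-loop characteristic equation is s² + (1.5 + 7.2·2.5)s + 7.2·32.8 = 0.
That is s² + 19.5s + 236.2 = 0, so ω_n = 15.37 rad/s and ζ = 19.5/(2·15.37) = 0.6345.
%OS = 100·exp(−πζ/√(1−ζ²)) = 7.59%.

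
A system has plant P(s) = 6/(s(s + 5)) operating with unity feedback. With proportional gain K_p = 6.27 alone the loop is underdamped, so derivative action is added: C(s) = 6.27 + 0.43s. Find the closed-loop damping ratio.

ζ = 0.618

Forward path: (6.27 + 0.43s)·6/(s(s+5)). The closed-loop characteristic equation is s² + (5 + 6·0.43)s + 6·6.27 = 0.
That is s² + 7.58s + 37.62 = 0, so ω_n = 6.134 rad/s and ζ = 7.58/(2·6.134) = 0.6179.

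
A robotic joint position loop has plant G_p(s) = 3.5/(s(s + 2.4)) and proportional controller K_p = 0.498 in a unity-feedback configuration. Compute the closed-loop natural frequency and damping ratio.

1 + K_p·G_p(s) = 0 gives s² + 2.4s + 1.743 = 0.
Matching s² + 2ζω_n s + ω_n²: ω_n = √1.743 = 1.32 rad/s and 2ζω_n = 2.4, so ζ = 2.4/(2·1.32) = 0.909.

ω_n = 1.32 rad/s, ζ = 0.909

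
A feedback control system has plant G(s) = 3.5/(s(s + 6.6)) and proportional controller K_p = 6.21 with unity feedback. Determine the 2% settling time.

T_s ≈ 1.21 s

From 1 + K_pG(s) = 0: s² + 6.6s + 21.73 = 0 ⇒ ω_n = 4.662, ζ = 0.7078.
2% settling time T_s ≈ 4/(ζω_n) = 4/3.3 = 1.21 s.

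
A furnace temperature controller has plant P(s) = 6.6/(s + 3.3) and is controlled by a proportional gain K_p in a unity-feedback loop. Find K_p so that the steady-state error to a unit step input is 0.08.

For a type-0 loop with proportional control, e_ss = 1/(1 + K_p·P(0)).
P(0) = 2. Require 1/(1 + K_p·2) = 0.08, so 1 + 2·K_p = 12.5.
K_p = (12.5 − 1)/2 = 5.75.

K_p = 5.75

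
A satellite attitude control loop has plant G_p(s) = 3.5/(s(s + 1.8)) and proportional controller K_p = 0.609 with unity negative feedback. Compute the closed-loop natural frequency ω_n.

With unity feedback the closed-loop characteristic equation is s² + 1.8s + 0.609·3.5 = s² + 1.8s + 2.131 = 0.
Matching s² + 2ζω_n s + ω_n²: ω_n = √2.131 = 1.46 rad/s and 2ζω_n = 1.8, so ζ = 1.8/(2·1.46) = 0.616.

ω_n = 1.46 rad/s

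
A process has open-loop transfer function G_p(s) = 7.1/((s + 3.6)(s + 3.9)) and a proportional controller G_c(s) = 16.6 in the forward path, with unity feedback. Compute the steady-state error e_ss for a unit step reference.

0.106

The loop is type 0. Static position error constant K_pos = G_c(0)·G_p(0) = 16.6·0.5057 = 8.395.
Steady-state error to a unit step: e_ss = 1/(1+K_pos) = 1/9.395 = 0.106.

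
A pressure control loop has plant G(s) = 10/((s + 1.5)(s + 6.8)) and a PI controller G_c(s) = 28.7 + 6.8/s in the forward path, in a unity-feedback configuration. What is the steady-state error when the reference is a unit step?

The open loop G_c(s)G(s) has a pole at the origin (type 1), so the static position error constant is infinite and e_ss = 1/(1+∞) = 0.

0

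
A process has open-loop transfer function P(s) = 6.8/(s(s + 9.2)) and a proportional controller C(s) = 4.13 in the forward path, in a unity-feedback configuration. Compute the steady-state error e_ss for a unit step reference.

0

The open loop C(s)P(s) has a pole at the origin (type 1), so the static position error constant is infinite and e_ss = 1/(1+∞) = 0.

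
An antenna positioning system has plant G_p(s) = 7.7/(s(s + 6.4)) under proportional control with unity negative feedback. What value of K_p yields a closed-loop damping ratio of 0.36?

Closed-loop characteristic equation: s² + 6.4s + K_p·7.7 = 0.
So ω_n = √(7.7K_p) and 2ζω_n = 6.4, giving ζ = 6.4/(2√(7.7K_p)).
Setting ζ = 0.36: √(7.7K_p) = 6.4/(2·0.36) = 8.889, so K_p = 79.01/7.7 = 10.3.

K_p = 10.3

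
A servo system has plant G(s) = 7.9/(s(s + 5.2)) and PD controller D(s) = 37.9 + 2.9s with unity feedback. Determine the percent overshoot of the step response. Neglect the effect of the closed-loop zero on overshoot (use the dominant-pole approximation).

1.26%

Forward path: (37.9 + 2.9s)·7.9/(s(s+5.2)). The closed-loop characteristic equation is s² + (5.2 + 7.9·2.9)s + 7.9·37.9 = 0.
That is s² + 28.11s + 299.4 = 0, so ω_n = 17.3 rad/s and ζ = 28.11/(2·17.3) = 0.8123.
%OS = 100·exp(−πζ/√(1−ζ²)) = 1.26%.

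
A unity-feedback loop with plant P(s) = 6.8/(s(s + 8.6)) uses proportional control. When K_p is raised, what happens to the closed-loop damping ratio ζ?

ζ = 8.6/(2√(6.8K_p)); increasing K_p raises the denominator, so ζ falls.

decrease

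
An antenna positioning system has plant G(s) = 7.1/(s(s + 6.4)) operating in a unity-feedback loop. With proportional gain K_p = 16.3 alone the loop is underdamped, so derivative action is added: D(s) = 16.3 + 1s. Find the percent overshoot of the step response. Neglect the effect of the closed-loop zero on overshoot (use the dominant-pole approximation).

7.95%

Forward path: (16.3 + 1s)·7.1/(s(s+6.4)). The closed-loop characteristic equation is s² + (6.4 + 7.1·1)s + 7.1·16.3 = 0.
That is s² + 13.5s + 115.7 = 0, so ω_n = 10.76 rad/s and ζ = 13.5/(2·10.76) = 0.6275.
%OS = 100·exp(−πζ/√(1−ζ²)) = 7.95%.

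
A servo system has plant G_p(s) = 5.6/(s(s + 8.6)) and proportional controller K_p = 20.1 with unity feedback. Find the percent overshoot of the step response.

24.8%

From 1 + K_pG_p(s) = 0: s² + 8.6s + 112.6 = 0 ⇒ ω_n = 10.61, ζ = 0.4053.
%OS = 100·exp(−πζ/√(1−ζ²)) = 100·exp(−π·0.4053/√0.8357) = 24.8%.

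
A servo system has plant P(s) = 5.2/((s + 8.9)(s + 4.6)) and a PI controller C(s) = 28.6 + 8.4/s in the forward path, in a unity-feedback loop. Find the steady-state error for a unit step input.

The open loop C(s)P(s) has a pole at the origin (type 1), so the static position error constant is infinite and e_ss = 1/(1+∞) = 0.

0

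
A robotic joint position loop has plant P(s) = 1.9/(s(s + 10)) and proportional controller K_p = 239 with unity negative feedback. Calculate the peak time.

T_p = 0.152 s

Closed-loop characteristic equation: s² + 10s + 454.1 = 0, so ω_n = 21.31 rad/s and ζ = 10/(2·21.31) = 0.2346.
Damped frequency ω_d = ω_n√(1−ζ²) = 20.71 rad/s, so peak time T_p = π/ω_d = 0.152 s.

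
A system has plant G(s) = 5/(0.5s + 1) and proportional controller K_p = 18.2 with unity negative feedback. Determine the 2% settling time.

T_s ≈ 0.0217 s

Closed loop: T(s) = K_p·G/(1+K_p·G) = 91/(0.5s + 1 + 91), with pole at s = −(1 + 91)/0.5 = −184.
τ = 1/184 = 0.005435 s, so 2% settling time ≈ 4τ = 0.0217 s.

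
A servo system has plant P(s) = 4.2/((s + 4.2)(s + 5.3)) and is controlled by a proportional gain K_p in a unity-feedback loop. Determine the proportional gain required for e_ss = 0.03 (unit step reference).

Steady-state error for a unit step on this type-0 loop is 1/(1 + K_p·P(0)).
P(0) = 0.1887. Require 1/(1 + K_p·0.1887) = 0.03, so 1 + 0.1887·K_p = 33.33.
K_p = (33.33 − 1)/0.1887 = 171.

K_p = 171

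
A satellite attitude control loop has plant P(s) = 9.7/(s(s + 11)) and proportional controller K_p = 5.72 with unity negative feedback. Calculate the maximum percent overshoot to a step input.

3.21%

Closed-loop characteristic equation: s² + 11s + 55.48 = 0, so ω_n = 7.449 rad/s and ζ = 11/(2·7.449) = 0.7384.
%OS = 100·exp(−πζ/√(1−ζ²)) = 100·exp(−π·0.7384/√0.4548) = 3.21%.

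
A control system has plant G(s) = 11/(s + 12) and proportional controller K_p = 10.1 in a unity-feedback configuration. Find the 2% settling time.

T_s ≈ 0.0325 s

Closed-loop transfer function: T(s) = K_p·G(s)/(1 + K_p·G(s)) = 111.1/(s + 12 + 111.1) = 111.1/(s + 123.1).
Time constant τ = 1/123.1 = 0.008123 s, so the 2% settling time is about 4τ = 0.0325 s.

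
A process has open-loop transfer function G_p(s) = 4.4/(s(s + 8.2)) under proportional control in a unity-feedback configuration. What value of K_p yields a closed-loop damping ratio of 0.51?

K_p = 14.7

Closed-loop characteristic equation: s² + 8.2s + K_p·4.4 = 0.
So ω_n = √(4.4K_p) and 2ζω_n = 8.2, giving ζ = 8.2/(2√(4.4K_p)).
Setting ζ = 0.51: √(4.4K_p) = 8.2/(2·0.51) = 8.039, so K_p = 64.63/4.4 = 14.7.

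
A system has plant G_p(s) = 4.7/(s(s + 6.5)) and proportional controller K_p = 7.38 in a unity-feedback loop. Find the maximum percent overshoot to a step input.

12.5%

From 1 + K_pG_p(s) = 0: s² + 6.5s + 34.69 = 0 ⇒ ω_n = 5.889, ζ = 0.5518.
%OS = 100·exp(−πζ/√(1−ζ²)) = 100·exp(−π·0.5518/√0.6955) = 12.5%.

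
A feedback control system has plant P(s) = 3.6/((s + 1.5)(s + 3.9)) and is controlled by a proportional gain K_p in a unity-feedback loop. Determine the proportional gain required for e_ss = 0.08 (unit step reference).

K_p = 18.7

The loop is type 0, so e_ss(step) = 1/(1 + K_pos) with K_pos = K_p·P(0).
P(0) = 0.6154. Require 1/(1 + K_p·0.6154) = 0.08, so 1 + 0.6154·K_p = 12.5.
K_p = (12.5 − 1)/0.6154 = 18.7.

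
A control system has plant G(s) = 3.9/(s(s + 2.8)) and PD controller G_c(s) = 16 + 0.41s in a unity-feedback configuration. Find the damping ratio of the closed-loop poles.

Forward path: (16 + 0.41s)·3.9/(s(s+2.8)). The closed-loop characteristic equation is s² + (2.8 + 3.9·0.41)s + 3.9·16 = 0.
That is s² + 4.399s + 62.4 = 0, so ω_n = 7.899 rad/s and ζ = 4.399/(2·7.899) = 0.2784.

ζ = 0.278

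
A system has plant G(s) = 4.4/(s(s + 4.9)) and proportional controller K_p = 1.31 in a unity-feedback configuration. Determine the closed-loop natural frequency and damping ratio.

ω_n = 2.4 rad/s, ζ = 1.02

With unity feedback the closed-loop characteristic equation is s² + 4.9s + 1.31·4.4 = s² + 4.9s + 5.764 = 0.
Matching s² + 2ζω_n s + ω_n²: ω_n = √5.764 = 2.401 rad/s and 2ζω_n = 4.9, so ζ = 4.9/(2·2.401) = 1.02.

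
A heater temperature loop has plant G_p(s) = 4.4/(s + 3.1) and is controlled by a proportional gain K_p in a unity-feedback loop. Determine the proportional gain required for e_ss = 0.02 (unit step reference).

K_p = 34.5

For a type-0 loop with proportional control, e_ss = 1/(1 + K_p·G_p(0)).
G_p(0) = 1.419. Require 1/(1 + K_p·1.419) = 0.02, so 1 + 1.419·K_p = 50.
K_p = (50 − 1)/1.419 = 34.5.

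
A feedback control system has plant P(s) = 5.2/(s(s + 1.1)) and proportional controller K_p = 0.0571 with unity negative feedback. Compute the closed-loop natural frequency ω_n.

ω_n = 0.545 rad/s

1 + K_p·P(s) = 0 gives s² + 1.1s + 0.2969 = 0.
Matching s² + 2ζω_n s + ω_n²: ω_n = √0.2969 = 0.5449 rad/s and 2ζω_n = 1.1, so ζ = 1.1/(2·0.5449) = 1.01.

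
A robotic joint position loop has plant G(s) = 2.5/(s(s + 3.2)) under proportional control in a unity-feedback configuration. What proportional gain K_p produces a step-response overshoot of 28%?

From %OS = 100·exp(−πζ/√(1−ζ²)) = 28%, ζ = −ln(0.28)/√(π²+ln²(0.28)) = 0.3755.
Characteristic equation s² + 3.2s + 2.5K_p = 0 gives ζ = 3.2/(2√(2.5K_p)).
Setting ζ = 0.3755: √(2.5K_p) = 3.2/(2·0.3755) = 4.261, so K_p = 18.15/2.5 = 7.26.

K_p = 7.26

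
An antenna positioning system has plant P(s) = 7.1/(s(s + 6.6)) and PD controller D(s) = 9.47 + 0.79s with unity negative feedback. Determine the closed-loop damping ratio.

ζ = 0.744

Forward path: (9.47 + 0.79s)·7.1/(s(s+6.6)). The closed-loop characteristic equation is s² + (6.6 + 7.1·0.79)s + 7.1·9.47 = 0.
That is s² + 12.21s + 67.24 = 0, so ω_n = 8.2 rad/s and ζ = 12.21/(2·8.2) = 0.7445.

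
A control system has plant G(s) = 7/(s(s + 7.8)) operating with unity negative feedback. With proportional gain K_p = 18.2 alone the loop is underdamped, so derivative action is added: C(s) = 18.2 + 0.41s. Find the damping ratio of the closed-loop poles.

Forward path: (18.2 + 0.41s)·7/(s(s+7.8)). The closed-loop characteristic equation is s² + (7.8 + 7·0.41)s + 7·18.2 = 0.
That is s² + 10.67s + 127.4 = 0, so ω_n = 11.29 rad/s and ζ = 10.67/(2·11.29) = 0.4727.

ζ = 0.473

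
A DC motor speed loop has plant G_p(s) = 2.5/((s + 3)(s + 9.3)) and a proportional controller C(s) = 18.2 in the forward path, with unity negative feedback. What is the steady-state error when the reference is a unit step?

The loop is type 0. Static position error constant K_pos = C(0)·G_p(0) = 18.2·0.08961 = 1.631.
Steady-state error to a unit step: e_ss = 1/(1+K_pos) = 1/2.631 = 0.38.

0.38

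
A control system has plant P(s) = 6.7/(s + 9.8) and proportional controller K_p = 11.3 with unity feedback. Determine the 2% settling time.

Closed-loop transfer function: T(s) = K_p·P(s)/(1 + K_p·P(s)) = 75.71/(s + 9.8 + 75.71) = 75.71/(s + 85.51).
Time constant τ = 1/85.51 = 0.01169 s, so the 2% settling time is about 4τ = 0.0468 s.

T_s ≈ 0.0468 s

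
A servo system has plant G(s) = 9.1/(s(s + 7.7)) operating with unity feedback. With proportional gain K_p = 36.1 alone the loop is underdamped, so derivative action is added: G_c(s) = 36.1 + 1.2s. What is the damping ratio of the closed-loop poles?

ζ = 0.514

Forward path: (36.1 + 1.2s)·9.1/(s(s+7.7)). The closed-loop characteristic equation is s² + (7.7 + 9.1·1.2)s + 9.1·36.1 = 0.
That is s² + 18.62s + 328.5 = 0, so ω_n = 18.12 rad/s and ζ = 18.62/(2·18.12) = 0.5137.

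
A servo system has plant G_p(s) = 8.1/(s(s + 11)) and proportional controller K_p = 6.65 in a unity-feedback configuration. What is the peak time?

T_p = 0.646 s

The closed-loop denominator s² + 11s + 53.87 gives ω_n = √53.87 = 7.339 and ζ = 11/(2ω_n) = 0.7494.
Damped frequency ω_d = ω_n√(1−ζ²) = 4.86 rad/s, so peak time T_p = π/ω_d = 0.646 s.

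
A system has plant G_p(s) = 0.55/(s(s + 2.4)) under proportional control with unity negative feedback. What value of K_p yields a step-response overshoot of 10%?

K_p = 7.49

From %OS = 100·exp(−πζ/√(1−ζ²)) = 10%, ζ = −ln(0.1)/√(π²+ln²(0.1)) = 0.5912.
Characteristic equation s² + 2.4s + 0.55K_p = 0 gives ζ = 2.4/(2√(0.55K_p)).
Setting ζ = 0.5912: √(0.55K_p) = 2.4/(2·0.5912) = 2.03, so K_p = 4.121/0.55 = 7.49.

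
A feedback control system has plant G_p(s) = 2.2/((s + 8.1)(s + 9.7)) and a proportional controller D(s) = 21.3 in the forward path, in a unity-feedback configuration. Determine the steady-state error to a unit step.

The loop is type 0. Static position error constant K_pos = D(0)·G_p(0) = 21.3·0.028 = 0.5964.
Steady-state error to a unit step: e_ss = 1/(1+K_pos) = 1/1.596 = 0.626.

0.626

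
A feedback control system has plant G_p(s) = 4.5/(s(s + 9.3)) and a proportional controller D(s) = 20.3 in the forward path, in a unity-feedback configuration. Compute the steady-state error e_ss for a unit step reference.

The open loop D(s)G_p(s) has a pole at the origin (type 1), so the static position error constant is infinite and e_ss = 1/(1+∞) = 0.

0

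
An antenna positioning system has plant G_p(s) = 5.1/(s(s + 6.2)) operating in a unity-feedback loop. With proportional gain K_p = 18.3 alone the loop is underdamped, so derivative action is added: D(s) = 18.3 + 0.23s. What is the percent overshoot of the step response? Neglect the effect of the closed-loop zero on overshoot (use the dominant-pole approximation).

Forward path: (18.3 + 0.23s)·5.1/(s(s+6.2)). The closed-loop characteristic equation is s² + (6.2 + 5.1·0.23)s + 5.1·18.3 = 0.
That is s² + 7.373s + 93.33 = 0, so ω_n = 9.661 rad/s and ζ = 7.373/(2·9.661) = 0.3816.
%OS = 100·exp(−πζ/√(1−ζ²)) = 27.3%.

27.3%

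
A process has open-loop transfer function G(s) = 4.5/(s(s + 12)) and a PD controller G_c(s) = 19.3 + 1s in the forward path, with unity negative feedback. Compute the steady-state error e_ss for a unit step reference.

The open loop G_c(s)G(s) has a pole at the origin (type 1), so the static position error constant is infinite and e_ss = 1/(1+∞) = 0.

0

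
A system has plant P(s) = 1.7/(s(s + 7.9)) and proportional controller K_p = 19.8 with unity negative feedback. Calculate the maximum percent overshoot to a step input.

5.39%

The closed-loop denominator s² + 7.9s + 33.66 gives ω_n = √33.66 = 5.802 and ζ = 7.9/(2ω_n) = 0.6808.
%OS = 100·exp(−πζ/√(1−ζ²)) = 100·exp(−π·0.6808/√0.5365) = 5.39%.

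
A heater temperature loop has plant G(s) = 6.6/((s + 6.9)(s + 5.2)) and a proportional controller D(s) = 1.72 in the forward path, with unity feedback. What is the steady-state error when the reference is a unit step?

0.76

The loop is type 0. Static position error constant K_pos = D(0)·G(0) = 1.72·0.1839 = 0.3164.
Steady-state error to a unit step: e_ss = 1/(1+K_pos) = 1/1.316 = 0.76.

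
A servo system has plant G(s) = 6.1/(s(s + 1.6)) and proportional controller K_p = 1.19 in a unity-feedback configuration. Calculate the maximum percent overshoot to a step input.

37.6%

Closed-loop characteristic equation: s² + 1.6s + 7.259 = 0, so ω_n = 2.694 rad/s and ζ = 1.6/(2·2.694) = 0.2969.
%OS = 100·exp(−πζ/√(1−ζ²)) = 100·exp(−π·0.2969/√0.9118) = 37.6%.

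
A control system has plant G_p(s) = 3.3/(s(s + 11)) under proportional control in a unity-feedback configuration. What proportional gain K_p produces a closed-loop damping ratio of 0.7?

K_p = 18.7

Closed-loop characteristic equation: s² + 11s + K_p·3.3 = 0.
So ω_n = √(3.3K_p) and 2ζω_n = 11, giving ζ = 11/(2√(3.3K_p)).
Setting ζ = 0.7: √(3.3K_p) = 11/(2·0.7) = 7.857, so K_p = 61.73/3.3 = 18.7.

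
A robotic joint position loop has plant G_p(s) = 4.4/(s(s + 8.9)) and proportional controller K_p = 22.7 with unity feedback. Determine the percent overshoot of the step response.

21%

The closed-loop denominator s² + 8.9s + 99.88 gives ω_n = √99.88 = 9.994 and ζ = 8.9/(2ω_n) = 0.4453.
%OS = 100·exp(−πζ/√(1−ζ²)) = 100·exp(−π·0.4453/√0.8017) = 21%.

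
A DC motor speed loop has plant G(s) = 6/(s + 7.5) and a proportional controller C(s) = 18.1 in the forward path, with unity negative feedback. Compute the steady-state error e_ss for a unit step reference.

The loop is type 0. Static position error constant K_pos = C(0)·G(0) = 18.1·0.8 = 14.48.
Steady-state error to a unit step: e_ss = 1/(1+K_pos) = 1/15.48 = 0.0646.

0.0646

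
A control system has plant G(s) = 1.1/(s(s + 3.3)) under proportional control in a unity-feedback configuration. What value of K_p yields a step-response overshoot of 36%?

K_p = 25.9

From %OS = 100·exp(−πζ/√(1−ζ²)) = 36%, ζ = −ln(0.36)/√(π²+ln²(0.36)) = 0.3093.
Characteristic equation s² + 3.3s + 1.1K_p = 0 gives ζ = 3.3/(2√(1.1K_p)).
Setting ζ = 0.3093: √(1.1K_p) = 3.3/(2·0.3093) = 5.335, so K_p = 28.47/1.1 = 25.9.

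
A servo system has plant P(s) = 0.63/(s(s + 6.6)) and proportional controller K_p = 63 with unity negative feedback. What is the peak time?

Closed-loop characteristic equation: s² + 6.6s + 39.69 = 0, so ω_n = 6.3 rad/s and ζ = 6.6/(2·6.3) = 0.5238.
Damped frequency ω_d = ω_n√(1−ζ²) = 5.367 rad/s, so peak time T_p = π/ω_d = 0.585 s.

T_p = 0.585 s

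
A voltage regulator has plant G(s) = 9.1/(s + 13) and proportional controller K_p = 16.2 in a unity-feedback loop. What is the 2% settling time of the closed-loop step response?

T_s ≈ 0.0249 s

Closed-loop transfer function: T(s) = K_p·G(s)/(1 + K_p·G(s)) = 147.4/(s + 13 + 147.4) = 147.4/(s + 160.4).
Time constant τ = 1/160.4 = 0.006234 s, so the 2% settling time is about 4τ = 0.0249 s.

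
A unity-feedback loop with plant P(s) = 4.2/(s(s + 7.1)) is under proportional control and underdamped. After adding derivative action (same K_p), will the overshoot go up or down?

decrease

With PD the characteristic equation becomes s² + (a + K·K_d)s + K·K_p = 0; the damping term grows, ζ rises, overshoot falls.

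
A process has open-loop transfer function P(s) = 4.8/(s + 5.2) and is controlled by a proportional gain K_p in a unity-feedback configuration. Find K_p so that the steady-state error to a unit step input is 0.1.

For a type-0 loop with proportional control, e_ss = 1/(1 + K_p·P(0)).
P(0) = 0.9231. Require 1/(1 + K_p·0.9231) = 0.1, so 1 + 0.9231·K_p = 10.
K_p = (10 − 1)/0.9231 = 9.75.

K_p = 9.75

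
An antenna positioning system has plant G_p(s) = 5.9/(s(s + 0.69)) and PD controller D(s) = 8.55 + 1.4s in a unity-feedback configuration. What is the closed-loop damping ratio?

Forward path: (8.55 + 1.4s)·5.9/(s(s+0.69)). The closed-loop characteristic equation is s² + (0.69 + 5.9·1.4)s + 5.9·8.55 = 0.
That is s² + 8.95s + 50.45 = 0, so ω_n = 7.102 rad/s and ζ = 8.95/(2·7.102) = 0.6301.

ζ = 0.63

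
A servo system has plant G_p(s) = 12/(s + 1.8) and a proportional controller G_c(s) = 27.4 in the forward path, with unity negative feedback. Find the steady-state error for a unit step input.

0.00544

The loop is type 0. Static position error constant K_pos = G_c(0)·G_p(0) = 27.4·6.667 = 182.7.
Steady-state error to a unit step: e_ss = 1/(1+K_pos) = 1/183.7 = 0.00544.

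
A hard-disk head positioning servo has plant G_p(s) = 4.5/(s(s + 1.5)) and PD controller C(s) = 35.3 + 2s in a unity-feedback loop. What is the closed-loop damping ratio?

ζ = 0.417

Forward path: (35.3 + 2s)·4.5/(s(s+1.5)). The closed-loop characteristic equation is s² + (1.5 + 4.5·2)s + 4.5·35.3 = 0.
That is s² + 10.5s + 158.8 = 0, so ω_n = 12.6 rad/s and ζ = 10.5/(2·12.6) = 0.4165.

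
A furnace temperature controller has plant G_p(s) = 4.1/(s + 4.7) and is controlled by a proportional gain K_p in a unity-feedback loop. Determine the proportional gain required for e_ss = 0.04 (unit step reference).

Steady-state error for a unit step on this type-0 loop is 1/(1 + K_p·G_p(0)).
G_p(0) = 0.8723. Require 1/(1 + K_p·0.8723) = 0.04, so 1 + 0.8723·K_p = 25.
K_p = (25 − 1)/0.8723 = 27.5.

K_p = 27.5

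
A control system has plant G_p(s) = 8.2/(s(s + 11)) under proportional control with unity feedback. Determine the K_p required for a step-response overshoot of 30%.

From %OS = 100·exp(−πζ/√(1−ζ²)) = 30%, ζ = −ln(0.3)/√(π²+ln²(0.3)) = 0.3579.
Characteristic equation s² + 11s + 8.2K_p = 0 gives ζ = 11/(2√(8.2K_p)).
Setting ζ = 0.3579: √(8.2K_p) = 11/(2·0.3579) = 15.37, so K_p = 236.2/8.2 = 28.8.

K_p = 28.8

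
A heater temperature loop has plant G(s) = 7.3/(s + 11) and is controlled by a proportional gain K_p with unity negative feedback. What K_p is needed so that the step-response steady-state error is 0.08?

K_p = 17.3

For a type-0 loop with proportional control, e_ss = 1/(1 + K_p·G(0)).
G(0) = 0.6636. Require 1/(1 + K_p·0.6636) = 0.08, so 1 + 0.6636·K_p = 12.5.
K_p = (12.5 − 1)/0.6636 = 17.3.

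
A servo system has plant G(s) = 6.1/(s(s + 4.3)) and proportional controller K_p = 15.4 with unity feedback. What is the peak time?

T_p = 0.332 s

The closed-loop denominator s² + 4.3s + 93.94 gives ω_n = √93.94 = 9.692 and ζ = 4.3/(2ω_n) = 0.2218.
Damped frequency ω_d = ω_n√(1−ζ²) = 9.451 rad/s, so peak time T_p = π/ω_d = 0.332 s.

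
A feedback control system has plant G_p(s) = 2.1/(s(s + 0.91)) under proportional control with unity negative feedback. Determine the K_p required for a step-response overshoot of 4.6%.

K_p = 0.201

From %OS = 100·exp(−πζ/√(1−ζ²)) = 4.6%, ζ = −ln(0.046)/√(π²+ln²(0.046)) = 0.7.
Characteristic equation s² + 0.91s + 2.1K_p = 0 gives ζ = 0.91/(2√(2.1K_p)).
Setting ζ = 0.7: √(2.1K_p) = 0.91/(2·0.7) = 0.65, so K_p = 0.4225/2.1 = 0.201.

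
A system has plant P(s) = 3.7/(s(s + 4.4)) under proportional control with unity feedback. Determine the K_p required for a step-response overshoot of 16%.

From %OS = 100·exp(−πζ/√(1−ζ²)) = 16%, ζ = −ln(0.16)/√(π²+ln²(0.16)) = 0.5039.
Characteristic equation s² + 4.4s + 3.7K_p = 0 gives ζ = 4.4/(2√(3.7K_p)).
Setting ζ = 0.5039: √(3.7K_p) = 4.4/(2·0.5039) = 4.366, so K_p = 19.06/3.7 = 5.15.

K_p = 5.15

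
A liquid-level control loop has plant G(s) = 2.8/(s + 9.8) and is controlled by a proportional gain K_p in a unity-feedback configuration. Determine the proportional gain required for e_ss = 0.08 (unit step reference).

Steady-state error for a unit step on this type-0 loop is 1/(1 + K_p·G(0)).
G(0) = 0.2857. Require 1/(1 + K_p·0.2857) = 0.08, so 1 + 0.2857·K_p = 12.5.
K_p = (12.5 − 1)/0.2857 = 40.2.

K_p = 40.2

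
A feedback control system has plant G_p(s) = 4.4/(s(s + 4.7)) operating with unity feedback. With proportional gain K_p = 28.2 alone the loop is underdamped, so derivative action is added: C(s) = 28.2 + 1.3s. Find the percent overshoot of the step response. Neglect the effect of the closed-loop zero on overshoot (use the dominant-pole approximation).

Forward path: (28.2 + 1.3s)·4.4/(s(s+4.7)). The closed-loop characteristic equation is s² + (4.7 + 4.4·1.3)s + 4.4·28.2 = 0.
That is s² + 10.42s + 124.1 = 0, so ω_n = 11.14 rad/s and ζ = 10.42/(2·11.14) = 0.4677.
%OS = 100·exp(−πζ/√(1−ζ²)) = 19%.

19%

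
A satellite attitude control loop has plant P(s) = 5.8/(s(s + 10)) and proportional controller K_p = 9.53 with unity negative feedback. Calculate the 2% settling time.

T_s ≈ 0.8 s

From 1 + K_pP(s) = 0: s² + 10s + 55.27 = 0 ⇒ ω_n = 7.435, ζ = 0.6725.
2% settling time T_s ≈ 4/(ζω_n) = 4/5 = 0.8 s.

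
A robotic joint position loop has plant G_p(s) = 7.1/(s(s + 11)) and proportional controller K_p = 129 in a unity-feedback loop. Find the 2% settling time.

From 1 + K_pG_p(s) = 0: s² + 11s + 915.9 = 0 ⇒ ω_n = 30.26, ζ = 0.1817.
2% settling time T_s ≈ 4/(ζω_n) = 4/5.5 = 0.727 s.

T_s ≈ 0.727 s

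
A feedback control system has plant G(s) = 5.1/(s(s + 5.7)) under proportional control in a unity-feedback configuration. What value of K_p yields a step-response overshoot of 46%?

From %OS = 100·exp(−πζ/√(1−ζ²)) = 46%, ζ = −ln(0.46)/√(π²+ln²(0.46)) = 0.24.
Characteristic equation s² + 5.7s + 5.1K_p = 0 gives ζ = 5.7/(2√(5.1K_p)).
Setting ζ = 0.24: √(5.1K_p) = 5.7/(2·0.24) = 11.88, so K_p = 141.1/5.1 = 27.7.

K_p = 27.7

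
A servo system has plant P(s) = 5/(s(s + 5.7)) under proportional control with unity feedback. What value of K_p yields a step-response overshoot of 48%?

From %OS = 100·exp(−πζ/√(1−ζ²)) = 48%, ζ = −ln(0.48)/√(π²+ln²(0.48)) = 0.2275.
Characteristic equation s² + 5.7s + 5K_p = 0 gives ζ = 5.7/(2√(5K_p)).
Setting ζ = 0.2275: √(5K_p) = 5.7/(2·0.2275) = 12.53, so K_p = 156.9/5 = 31.4.

K_p = 31.4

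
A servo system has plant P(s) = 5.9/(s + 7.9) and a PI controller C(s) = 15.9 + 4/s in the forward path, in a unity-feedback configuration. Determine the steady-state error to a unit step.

The open loop C(s)P(s) has a pole at the origin (type 1), so the static position error constant is infinite and e_ss = 1/(1+∞) = 0.

0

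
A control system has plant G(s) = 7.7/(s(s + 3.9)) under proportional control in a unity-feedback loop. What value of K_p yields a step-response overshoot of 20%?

From %OS = 100·exp(−πζ/√(1−ζ²)) = 20%, ζ = −ln(0.2)/√(π²+ln²(0.2)) = 0.4559.
Characteristic equation s² + 3.9s + 7.7K_p = 0 gives ζ = 3.9/(2√(7.7K_p)).
Setting ζ = 0.4559: √(7.7K_p) = 3.9/(2·0.4559) = 4.277, so K_p = 18.29/7.7 = 2.38.

K_p = 2.38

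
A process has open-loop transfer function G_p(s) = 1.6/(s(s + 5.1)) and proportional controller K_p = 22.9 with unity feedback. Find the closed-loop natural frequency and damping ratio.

ω_n = 6.05 rad/s, ζ = 0.421

With unity feedback the closed-loop characteristic equation is s² + 5.1s + 22.9·1.6 = s² + 5.1s + 36.64 = 0.
Matching s² + 2ζω_n s + ω_n²: ω_n = √36.64 = 6.053 rad/s and 2ζω_n = 5.1, so ζ = 5.1/(2·6.053) = 0.421.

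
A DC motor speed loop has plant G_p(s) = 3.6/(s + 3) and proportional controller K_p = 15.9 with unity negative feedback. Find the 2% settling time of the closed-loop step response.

T_s ≈ 0.0664 s

Closed-loop transfer function: T(s) = K_p·G_p(s)/(1 + K_p·G_p(s)) = 57.24/(s + 3 + 57.24) = 57.24/(s + 60.24).
Time constant τ = 1/60.24 = 0.0166 s, so the 2% settling time is about 4τ = 0.0664 s.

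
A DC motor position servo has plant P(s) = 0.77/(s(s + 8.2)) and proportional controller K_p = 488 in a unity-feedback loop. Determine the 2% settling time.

Closed-loop characteristic equation: s² + 8.2s + 375.8 = 0, so ω_n = 19.38 rad/s and ζ = 8.2/(2·19.38) = 0.2115.
2% settling time T_s ≈ 4/(ζω_n) = 4/4.1 = 0.976 s.

T_s ≈ 0.976 s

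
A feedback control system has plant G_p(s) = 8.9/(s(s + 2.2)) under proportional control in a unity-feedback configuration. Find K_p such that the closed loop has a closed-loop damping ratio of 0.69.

K_p = 0.286

Closed-loop characteristic equation: s² + 2.2s + K_p·8.9 = 0.
So ω_n = √(8.9K_p) and 2ζω_n = 2.2, giving ζ = 2.2/(2√(8.9K_p)).
Setting ζ = 0.69: √(8.9K_p) = 2.2/(2·0.69) = 1.594, so K_p = 2.541/8.9 = 0.286.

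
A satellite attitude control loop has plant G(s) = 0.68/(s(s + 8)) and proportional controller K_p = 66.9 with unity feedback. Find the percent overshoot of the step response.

From 1 + K_pG(s) = 0: s² + 8s + 45.49 = 0 ⇒ ω_n = 6.745, ζ = 0.5931.
%OS = 100·exp(−πζ/√(1−ζ²)) = 100·exp(−π·0.5931/√0.6483) = 9.89%.

9.89%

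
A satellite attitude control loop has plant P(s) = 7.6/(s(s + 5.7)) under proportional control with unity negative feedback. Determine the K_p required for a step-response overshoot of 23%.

From %OS = 100·exp(−πζ/√(1−ζ²)) = 23%, ζ = −ln(0.23)/√(π²+ln²(0.23)) = 0.4237.
Characteristic equation s² + 5.7s + 7.6K_p = 0 gives ζ = 5.7/(2√(7.6K_p)).
Setting ζ = 0.4237: √(7.6K_p) = 5.7/(2·0.4237) = 6.726, so K_p = 45.24/7.6 = 5.95.

K_p = 5.95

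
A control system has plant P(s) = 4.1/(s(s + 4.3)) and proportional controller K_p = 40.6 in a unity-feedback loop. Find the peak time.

Closed-loop characteristic equation: s² + 4.3s + 166.5 = 0, so ω_n = 12.9 rad/s and ζ = 4.3/(2·12.9) = 0.1666.
Damped frequency ω_d = ω_n√(1−ζ²) = 12.72 rad/s, so peak time T_p = π/ω_d = 0.247 s.

T_p = 0.247 s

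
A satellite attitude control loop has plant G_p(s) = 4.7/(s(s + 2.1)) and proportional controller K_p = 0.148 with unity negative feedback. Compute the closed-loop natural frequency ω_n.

With unity feedback the closed-loop characteristic equation is s² + 2.1s + 0.148·4.7 = s² + 2.1s + 0.6956 = 0.
Matching s² + 2ζω_n s + ω_n²: ω_n = √0.6956 = 0.834 rad/s and 2ζω_n = 2.1, so ζ = 2.1/(2·0.834) = 1.26.

ω_n = 0.834 rad/s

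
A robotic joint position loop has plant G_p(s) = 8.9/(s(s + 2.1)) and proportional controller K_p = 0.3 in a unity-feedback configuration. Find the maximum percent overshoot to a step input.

7.17%

From 1 + K_pG_p(s) = 0: s² + 2.1s + 2.67 = 0 ⇒ ω_n = 1.634, ζ = 0.6426.
%OS = 100·exp(−πζ/√(1−ζ²)) = 100·exp(−π·0.6426/√0.5871) = 7.17%.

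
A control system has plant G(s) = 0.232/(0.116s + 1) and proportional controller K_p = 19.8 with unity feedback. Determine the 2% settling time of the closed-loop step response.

Closed loop: T(s) = K_p·G/(1+K_p·G) = 4.594/(0.116s + 1 + 4.594), with pole at s = −(1 + 4.594)/0.116 = −48.22.
τ = 1/48.22 = 0.02074 s, so 2% settling time ≈ 4τ = 0.083 s.

T_s ≈ 0.083 s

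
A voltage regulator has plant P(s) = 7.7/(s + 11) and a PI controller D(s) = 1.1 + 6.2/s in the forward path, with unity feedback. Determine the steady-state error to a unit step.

0

The open loop D(s)P(s) has a pole at the origin (type 1), so the static position error constant is infinite and e_ss = 1/(1+∞) = 0.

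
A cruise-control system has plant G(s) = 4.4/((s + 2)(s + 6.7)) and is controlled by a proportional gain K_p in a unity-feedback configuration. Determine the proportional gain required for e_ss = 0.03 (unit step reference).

Steady-state error for a unit step on this type-0 loop is 1/(1 + K_p·G(0)).
G(0) = 0.3284. Require 1/(1 + K_p·0.3284) = 0.03, so 1 + 0.3284·K_p = 33.33.
K_p = (33.33 − 1)/0.3284 = 98.5.

K_p = 98.5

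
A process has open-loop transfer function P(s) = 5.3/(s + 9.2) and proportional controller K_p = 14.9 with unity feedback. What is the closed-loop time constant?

τ = 0.0113 s

Closed-loop transfer function: T(s) = K_p·P(s)/(1 + K_p·P(s)) = 78.97/(s + 9.2 + 78.97) = 78.97/(s + 88.17).
Time constant τ = 1/88.17 = 0.0113 s.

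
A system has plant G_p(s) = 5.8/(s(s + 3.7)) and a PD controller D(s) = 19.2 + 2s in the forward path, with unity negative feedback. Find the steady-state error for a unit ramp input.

0.0332

The loop has one pole at the origin (type 1). Velocity error constant K_v = lim_{s→0} s·D(s)G_p(s) = 19.2·5.8/3.7 = 30.1.
Steady-state error to a unit ramp: e_ss = 1/K_v = 0.0332.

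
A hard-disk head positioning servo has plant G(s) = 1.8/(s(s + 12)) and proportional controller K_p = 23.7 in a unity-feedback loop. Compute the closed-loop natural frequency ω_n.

ω_n = 6.53 rad/s

With unity feedback the closed-loop characteristic equation is s² + 12s + 23.7·1.8 = s² + 12s + 42.66 = 0.
So ω_n² = 42.66 ⇒ ω_n = 6.531 rad/s, and ζ = 12/(2ω_n) = 0.919.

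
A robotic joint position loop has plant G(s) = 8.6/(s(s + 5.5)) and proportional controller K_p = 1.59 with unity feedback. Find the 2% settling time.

From 1 + K_pG(s) = 0: s² + 5.5s + 13.67 = 0 ⇒ ω_n = 3.698, ζ = 0.7437.
2% settling time T_s ≈ 4/(ζω_n) = 4/2.75 = 1.45 s.

T_s ≈ 1.45 s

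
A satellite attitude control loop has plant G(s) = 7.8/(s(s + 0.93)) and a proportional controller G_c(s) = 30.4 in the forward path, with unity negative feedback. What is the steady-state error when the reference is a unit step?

The open loop G_c(s)G(s) has a pole at the origin (type 1), so the static position error constant is infinite and e_ss = 1/(1+∞) = 0.

0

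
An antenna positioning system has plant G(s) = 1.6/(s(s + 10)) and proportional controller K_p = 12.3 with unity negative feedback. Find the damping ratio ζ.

ζ = 1.13

1 + K_p·G(s) = 0 gives s² + 10s + 19.68 = 0.
Matching s² + 2ζω_n s + ω_n²: ω_n = √19.68 = 4.436 rad/s and 2ζω_n = 10, so ζ = 10/(2·4.436) = 1.13.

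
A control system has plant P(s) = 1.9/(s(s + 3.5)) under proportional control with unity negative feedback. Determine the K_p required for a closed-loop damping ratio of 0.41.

K_p = 9.59

Closed-loop characteristic equation: s² + 3.5s + K_p·1.9 = 0.
So ω_n = √(1.9K_p) and 2ζω_n = 3.5, giving ζ = 3.5/(2√(1.9K_p)).
Setting ζ = 0.41: √(1.9K_p) = 3.5/(2·0.41) = 4.268, so K_p = 18.22/1.9 = 9.59.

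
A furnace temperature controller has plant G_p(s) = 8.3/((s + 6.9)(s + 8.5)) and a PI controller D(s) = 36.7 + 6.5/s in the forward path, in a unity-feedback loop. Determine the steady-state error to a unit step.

0

The open loop D(s)G_p(s) has a pole at the origin (type 1), so the static position error constant is infinite and e_ss = 1/(1+∞) = 0.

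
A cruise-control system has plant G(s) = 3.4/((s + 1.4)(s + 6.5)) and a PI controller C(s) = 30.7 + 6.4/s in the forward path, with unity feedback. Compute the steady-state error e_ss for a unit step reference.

The open loop C(s)G(s) has a pole at the origin (type 1), so the static position error constant is infinite and e_ss = 1/(1+∞) = 0.

0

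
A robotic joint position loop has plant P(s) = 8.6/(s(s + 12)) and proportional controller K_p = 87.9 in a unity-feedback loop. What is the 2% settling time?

From 1 + K_pP(s) = 0: s² + 12s + 755.9 = 0 ⇒ ω_n = 27.49, ζ = 0.2182.
2% settling time T_s ≈ 4/(ζω_n) = 4/6 = 0.667 s.

T_s ≈ 0.667 s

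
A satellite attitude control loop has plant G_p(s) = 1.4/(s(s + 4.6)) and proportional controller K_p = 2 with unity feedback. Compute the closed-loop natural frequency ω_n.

ω_n = 1.67 rad/s

The closed-loop denominator is s(s+4.6) + 2·1.4 = s² + 4.6s + 2.8.
Matching s² + 2ζω_n s + ω_n²: ω_n = √2.8 = 1.673 rad/s and 2ζω_n = 4.6, so ζ = 4.6/(2·1.673) = 1.37.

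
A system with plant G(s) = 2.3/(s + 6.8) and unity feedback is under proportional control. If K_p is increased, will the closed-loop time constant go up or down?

decrease

Closed-loop pole is at s = −(6.8+K_p·2.3); larger K_p moves it further left, so τ = 1/(6.8+K_p·2.3) decreases.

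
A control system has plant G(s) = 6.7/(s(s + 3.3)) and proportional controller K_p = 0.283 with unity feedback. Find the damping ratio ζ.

ζ = 1.2

With unity feedback the closed-loop characteristic equation is s² + 3.3s + 0.283·6.7 = s² + 3.3s + 1.896 = 0.
So ω_n² = 1.896 ⇒ ω_n = 1.377 rad/s, and ζ = 3.3/(2ω_n) = 1.2.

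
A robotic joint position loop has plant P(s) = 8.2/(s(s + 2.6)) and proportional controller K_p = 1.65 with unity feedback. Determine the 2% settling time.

T_s ≈ 3.08 s

The closed-loop denominator s² + 2.6s + 13.53 gives ω_n = √13.53 = 3.678 and ζ = 2.6/(2ω_n) = 0.3534.
2% settling time T_s ≈ 4/(ζω_n) = 4/1.3 = 3.08 s.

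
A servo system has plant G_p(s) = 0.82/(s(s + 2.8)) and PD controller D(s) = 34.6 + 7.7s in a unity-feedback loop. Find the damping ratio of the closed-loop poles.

ζ = 0.856

Forward path: (34.6 + 7.7s)·0.82/(s(s+2.8)). The closed-loop characteristic equation is s² + (2.8 + 0.82·7.7)s + 0.82·34.6 = 0.
That is s² + 9.114s + 28.37 = 0, so ω_n = 5.327 rad/s and ζ = 9.114/(2·5.327) = 0.8555.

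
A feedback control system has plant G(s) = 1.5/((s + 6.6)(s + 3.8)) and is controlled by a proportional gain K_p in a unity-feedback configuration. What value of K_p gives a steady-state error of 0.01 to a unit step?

The loop is type 0, so e_ss(step) = 1/(1 + K_pos) with K_pos = K_p·G(0).
G(0) = 0.05981. Require 1/(1 + K_p·0.05981) = 0.01, so 1 + 0.05981·K_p = 100.
K_p = (100 − 1)/0.05981 = 1660.

K_p = 1660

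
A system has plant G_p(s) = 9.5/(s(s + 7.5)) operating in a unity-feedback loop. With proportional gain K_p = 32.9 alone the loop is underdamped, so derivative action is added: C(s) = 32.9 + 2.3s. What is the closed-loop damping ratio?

Forward path: (32.9 + 2.3s)·9.5/(s(s+7.5)). The closed-loop characteristic equation is s² + (7.5 + 9.5·2.3)s + 9.5·32.9 = 0.
That is s² + 29.35s + 312.6 = 0, so ω_n = 17.68 rad/s and ζ = 29.35/(2·17.68) = 0.8301.

ζ = 0.83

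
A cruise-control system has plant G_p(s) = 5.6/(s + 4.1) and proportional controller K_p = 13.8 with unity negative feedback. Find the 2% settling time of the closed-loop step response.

Closed-loop transfer function: T(s) = K_p·G_p(s)/(1 + K_p·G_p(s)) = 77.28/(s + 4.1 + 77.28) = 77.28/(s + 81.38).
Time constant τ = 1/81.38 = 0.01229 s, so the 2% settling time is about 4τ = 0.0492 s.

T_s ≈ 0.0492 s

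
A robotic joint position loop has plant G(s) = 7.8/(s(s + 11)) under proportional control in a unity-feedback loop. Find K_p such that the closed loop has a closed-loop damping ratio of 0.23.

K_p = 73.3

Closed-loop characteristic equation: s² + 11s + K_p·7.8 = 0.
So ω_n = √(7.8K_p) and 2ζω_n = 11, giving ζ = 11/(2√(7.8K_p)).
Setting ζ = 0.23: √(7.8K_p) = 11/(2·0.23) = 23.91, so K_p = 571.8/7.8 = 73.3.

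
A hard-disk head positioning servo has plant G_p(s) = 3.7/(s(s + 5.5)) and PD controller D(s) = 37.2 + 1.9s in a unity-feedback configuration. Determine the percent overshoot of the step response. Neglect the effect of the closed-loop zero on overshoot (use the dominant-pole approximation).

13.7%

Forward path: (37.2 + 1.9s)·3.7/(s(s+5.5)). The closed-loop characteristic equation is s² + (5.5 + 3.7·1.9)s + 3.7·37.2 = 0.
That is s² + 12.53s + 137.6 = 0, so ω_n = 11.73 rad/s and ζ = 12.53/(2·11.73) = 0.534.
%OS = 100·exp(−πζ/√(1−ζ²)) = 13.7%.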